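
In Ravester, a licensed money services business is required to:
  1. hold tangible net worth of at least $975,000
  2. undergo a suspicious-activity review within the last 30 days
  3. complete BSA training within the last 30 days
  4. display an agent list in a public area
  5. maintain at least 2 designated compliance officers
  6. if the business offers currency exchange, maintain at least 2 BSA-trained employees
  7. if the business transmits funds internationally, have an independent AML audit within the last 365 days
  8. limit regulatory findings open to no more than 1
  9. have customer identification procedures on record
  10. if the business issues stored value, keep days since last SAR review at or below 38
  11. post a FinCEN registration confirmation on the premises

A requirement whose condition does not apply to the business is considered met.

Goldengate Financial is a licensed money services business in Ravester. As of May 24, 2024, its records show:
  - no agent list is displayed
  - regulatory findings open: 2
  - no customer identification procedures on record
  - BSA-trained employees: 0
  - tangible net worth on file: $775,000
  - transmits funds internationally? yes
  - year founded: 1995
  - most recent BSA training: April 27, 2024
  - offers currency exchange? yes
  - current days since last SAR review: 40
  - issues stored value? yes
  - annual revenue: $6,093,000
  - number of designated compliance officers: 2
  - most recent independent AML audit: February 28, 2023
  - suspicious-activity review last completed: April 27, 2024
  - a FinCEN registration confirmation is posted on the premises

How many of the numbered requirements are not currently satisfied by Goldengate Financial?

1. tangible net worth $775,000 < $975,000 → not met
2. suspicious-activity review 27 days ago vs limit 30 → met
3. BSA training 27 days ago vs limit 30 → met
4. agent list absent → not met
5. designated compliance officers 2 ≥ 2 → met
6. condition 'offers currency exchange' holds; BSA-trained employees 0 < 2 → not met
7. condition 'transmits funds internationally' holds; independent AML audit 451 days ago vs limit 365 → not met
8. regulatory findings open 2 > 1 → not met
9. customer identification procedures absent → not met
10. condition 'issues stored value' holds; days since last SAR review 40 > 38 → not met
11. FinCEN registration confirmation present → met
Not met: 7 of 11

7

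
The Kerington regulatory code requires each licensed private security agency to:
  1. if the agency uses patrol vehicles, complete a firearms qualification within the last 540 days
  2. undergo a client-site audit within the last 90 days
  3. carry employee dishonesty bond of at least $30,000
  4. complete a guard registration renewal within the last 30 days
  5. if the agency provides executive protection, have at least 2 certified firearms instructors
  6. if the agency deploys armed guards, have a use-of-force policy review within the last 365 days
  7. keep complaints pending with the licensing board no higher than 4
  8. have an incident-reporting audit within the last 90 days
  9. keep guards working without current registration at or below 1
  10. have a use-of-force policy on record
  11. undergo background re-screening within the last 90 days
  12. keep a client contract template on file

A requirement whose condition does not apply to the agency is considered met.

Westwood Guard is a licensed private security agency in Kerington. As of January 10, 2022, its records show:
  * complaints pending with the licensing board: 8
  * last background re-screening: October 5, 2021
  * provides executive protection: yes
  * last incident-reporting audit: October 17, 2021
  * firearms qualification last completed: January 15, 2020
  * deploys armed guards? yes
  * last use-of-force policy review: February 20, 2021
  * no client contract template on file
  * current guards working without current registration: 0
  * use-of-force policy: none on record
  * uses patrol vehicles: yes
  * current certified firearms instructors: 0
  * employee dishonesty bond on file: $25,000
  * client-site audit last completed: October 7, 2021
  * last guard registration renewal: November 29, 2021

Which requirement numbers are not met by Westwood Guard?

1. condition 'uses patrol vehicles' holds; firearms qualification 726 days ago vs limit 540 → not met
2. client-site audit 95 days ago vs limit 90 → not met
3. employee dishonesty bond $25,000 < $30,000 → not met
4. guard registration renewal 42 days ago vs limit 30 → not met
5. condition 'provides executive protection' holds; certified firearms instructors 0 < 2 → not met
6. condition 'deploys armed guards' holds; use-of-force policy review 324 days ago vs limit 365 → met
7. complaints pending with the licensing board 8 > 4 → not met
8. incident-reporting audit 85 days ago vs limit 90 → met
9. guards working without current registration 0 ≤ 1 → met
10. use-of-force policy absent → not met
11. background re-screening 97 days ago vs limit 90 → not met
12. client contract template absent → not met
Not met: 1, 2, 3, 4, 5, 7, 10, 11, 12

1, 2, 3, 4, 5, 7, 10, 11, 12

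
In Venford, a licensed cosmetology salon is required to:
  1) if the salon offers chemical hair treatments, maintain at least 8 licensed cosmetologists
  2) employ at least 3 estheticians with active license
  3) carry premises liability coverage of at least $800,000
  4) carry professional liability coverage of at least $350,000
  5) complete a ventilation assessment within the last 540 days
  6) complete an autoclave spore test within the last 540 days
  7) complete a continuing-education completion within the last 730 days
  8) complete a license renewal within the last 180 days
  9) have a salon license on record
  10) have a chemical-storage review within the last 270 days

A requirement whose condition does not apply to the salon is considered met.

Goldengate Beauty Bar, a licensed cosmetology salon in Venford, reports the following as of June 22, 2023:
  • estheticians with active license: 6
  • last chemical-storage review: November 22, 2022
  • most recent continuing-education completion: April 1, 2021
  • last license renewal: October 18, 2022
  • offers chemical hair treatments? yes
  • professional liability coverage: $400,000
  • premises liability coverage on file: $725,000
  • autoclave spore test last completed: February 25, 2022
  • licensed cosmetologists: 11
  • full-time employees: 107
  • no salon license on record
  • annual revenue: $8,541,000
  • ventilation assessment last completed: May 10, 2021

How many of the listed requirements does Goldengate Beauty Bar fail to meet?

1. condition 'offers chemical hair treatments' holds; licensed cosmetologists 11 ≥ 8 → met
2. estheticians with active license 6 ≥ 3 → met
3. premises liability coverage $725,000 < $800,000 → not met
4. professional liability coverage $400,000 ≥ $350,000 → met
5. ventilation assessment 773 days ago vs limit 540 → not met
6. autoclave spore test 482 days ago vs limit 540 → met
7. continuing-education completion 812 days ago vs limit 730 → not met
8. license renewal 247 days ago vs limit 180 → not met
9. salon license absent → not met
10. chemical-storage review 212 days ago vs limit 270 → met
Not met: 5 of 10

5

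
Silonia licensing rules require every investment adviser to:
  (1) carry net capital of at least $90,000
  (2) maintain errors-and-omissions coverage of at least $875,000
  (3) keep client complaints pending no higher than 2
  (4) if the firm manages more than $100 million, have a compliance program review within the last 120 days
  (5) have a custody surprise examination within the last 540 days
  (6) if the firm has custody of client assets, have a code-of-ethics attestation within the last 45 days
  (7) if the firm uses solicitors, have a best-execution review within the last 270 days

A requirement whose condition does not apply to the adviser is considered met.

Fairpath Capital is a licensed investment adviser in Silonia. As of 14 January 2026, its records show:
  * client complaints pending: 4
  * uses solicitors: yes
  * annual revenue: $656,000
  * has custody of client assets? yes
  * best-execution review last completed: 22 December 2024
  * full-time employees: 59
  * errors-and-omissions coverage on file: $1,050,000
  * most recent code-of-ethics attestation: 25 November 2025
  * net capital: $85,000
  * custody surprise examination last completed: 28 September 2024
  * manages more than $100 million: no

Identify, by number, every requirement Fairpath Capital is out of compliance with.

1. net capital $85,000 < $90,000 → not met
2. errors-and-omissions coverage $1,050,000 ≥ $875,000 → met
3. client complaints pending 4 > 2 → not met
4. condition 'manages more than $100 million' does not hold → requirement n/a → met
5. custody surprise examination 473 days ago vs limit 540 → met
6. condition 'has custody of client assets' holds; code-of-ethics attestation 50 days ago vs limit 45 → not met
7. condition 'uses solicitors' holds; best-execution review 388 days ago vs limit 270 → not met
Not met: 1, 3, 6, 7

1, 3, 6, 7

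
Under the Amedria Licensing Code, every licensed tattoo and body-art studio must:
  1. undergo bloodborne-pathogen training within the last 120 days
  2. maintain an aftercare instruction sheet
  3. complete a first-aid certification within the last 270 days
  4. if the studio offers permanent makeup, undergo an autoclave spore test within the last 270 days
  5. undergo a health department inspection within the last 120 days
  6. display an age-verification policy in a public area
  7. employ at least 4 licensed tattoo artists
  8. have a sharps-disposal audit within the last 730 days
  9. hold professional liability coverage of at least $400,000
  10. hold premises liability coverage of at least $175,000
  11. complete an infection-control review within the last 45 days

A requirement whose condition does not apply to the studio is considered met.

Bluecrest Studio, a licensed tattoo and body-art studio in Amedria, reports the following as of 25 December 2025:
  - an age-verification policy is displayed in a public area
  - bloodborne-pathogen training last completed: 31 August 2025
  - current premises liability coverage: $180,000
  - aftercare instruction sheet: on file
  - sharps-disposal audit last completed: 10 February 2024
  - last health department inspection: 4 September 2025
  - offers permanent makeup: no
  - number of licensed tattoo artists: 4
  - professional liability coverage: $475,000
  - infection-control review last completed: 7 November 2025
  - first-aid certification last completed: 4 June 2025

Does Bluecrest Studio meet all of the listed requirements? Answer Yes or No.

No

1. bloodborne-pathogen training 116 days ago vs limit 120 → met
2. aftercare instruction sheet present → met
3. first-aid certification 204 days ago vs limit 270 → met
4. condition 'offers permanent makeup' does not hold → requirement n/a → met
5. health department inspection 112 days ago vs limit 120 → met
6. age-verification policy present → met
7. licensed tattoo artists 4 ≥ 4 → met
8. sharps-disposal audit 684 days ago vs limit 730 → met
9. professional liability coverage $475,000 ≥ $400,000 → met
10. premises liability coverage $180,000 ≥ $175,000 → met
11. infection-control review 48 days ago vs limit 45 → not met
Not met: 11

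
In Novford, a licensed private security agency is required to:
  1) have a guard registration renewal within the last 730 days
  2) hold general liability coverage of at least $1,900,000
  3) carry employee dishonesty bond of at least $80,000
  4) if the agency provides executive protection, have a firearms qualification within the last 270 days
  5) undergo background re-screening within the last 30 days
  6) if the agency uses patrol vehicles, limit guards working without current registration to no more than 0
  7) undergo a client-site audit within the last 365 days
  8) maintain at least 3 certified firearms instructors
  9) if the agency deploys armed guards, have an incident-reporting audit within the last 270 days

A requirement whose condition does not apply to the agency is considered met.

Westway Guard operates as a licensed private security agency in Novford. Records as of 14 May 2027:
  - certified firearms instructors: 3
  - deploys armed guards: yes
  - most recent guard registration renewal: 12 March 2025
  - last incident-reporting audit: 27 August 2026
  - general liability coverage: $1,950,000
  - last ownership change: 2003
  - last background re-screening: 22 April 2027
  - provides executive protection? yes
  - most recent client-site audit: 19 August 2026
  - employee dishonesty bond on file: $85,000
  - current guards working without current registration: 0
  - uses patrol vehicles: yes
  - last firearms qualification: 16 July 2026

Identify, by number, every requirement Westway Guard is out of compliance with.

1, 4

1. guard registration renewal 793 days ago vs limit 730 → not met
2. general liability coverage $1,950,000 ≥ $1,900,000 → met
3. employee dishonesty bond $85,000 ≥ $80,000 → met
4. condition 'provides executive protection' holds; firearms qualification 302 days ago vs limit 270 → not met
5. background re-screening 22 days ago vs limit 30 → met
6. condition 'uses patrol vehicles' holds; guards working without current registration 0 ≤ 0 → met
7. client-site audit 268 days ago vs limit 365 → met
8. certified firearms instructors 3 ≥ 3 → met
9. condition 'deploys armed guards' holds; incident-reporting audit 260 days ago vs limit 270 → met
Not met: 1, 4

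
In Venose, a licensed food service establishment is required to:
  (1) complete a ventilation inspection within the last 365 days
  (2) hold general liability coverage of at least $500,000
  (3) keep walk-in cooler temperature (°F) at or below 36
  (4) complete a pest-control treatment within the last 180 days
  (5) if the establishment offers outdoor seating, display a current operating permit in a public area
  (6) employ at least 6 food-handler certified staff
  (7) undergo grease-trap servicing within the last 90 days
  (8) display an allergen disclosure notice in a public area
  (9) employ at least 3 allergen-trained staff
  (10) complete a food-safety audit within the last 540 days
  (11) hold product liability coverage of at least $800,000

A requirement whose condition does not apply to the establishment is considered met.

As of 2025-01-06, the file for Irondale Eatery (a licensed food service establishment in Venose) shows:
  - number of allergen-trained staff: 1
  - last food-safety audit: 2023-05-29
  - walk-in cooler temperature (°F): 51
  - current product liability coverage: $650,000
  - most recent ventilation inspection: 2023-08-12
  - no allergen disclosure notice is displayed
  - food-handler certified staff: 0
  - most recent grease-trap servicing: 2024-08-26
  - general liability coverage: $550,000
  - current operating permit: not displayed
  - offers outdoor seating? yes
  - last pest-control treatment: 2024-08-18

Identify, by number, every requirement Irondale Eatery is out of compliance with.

1, 3, 5, 6, 7, 8, 9, 10, 11

1. ventilation inspection 513 days ago vs limit 365 → not met
2. general liability coverage $550,000 ≥ $500,000 → met
3. walk-in cooler temperature (°F) 51 > 36 → not met
4. pest-control treatment 141 days ago vs limit 180 → met
5. condition 'offers outdoor seating' holds; current operating permit absent → not met
6. food-handler certified staff 0 < 6 → not met
7. grease-trap servicing 133 days ago vs limit 90 → not met
8. allergen disclosure notice absent → not met
9. allergen-trained staff 1 < 3 → not met
10. food-safety audit 588 days ago vs limit 540 → not met
11. product liability coverage $650,000 < $800,000 → not met
Not met: 1, 3, 5, 6, 7, 8, 9, 10, 11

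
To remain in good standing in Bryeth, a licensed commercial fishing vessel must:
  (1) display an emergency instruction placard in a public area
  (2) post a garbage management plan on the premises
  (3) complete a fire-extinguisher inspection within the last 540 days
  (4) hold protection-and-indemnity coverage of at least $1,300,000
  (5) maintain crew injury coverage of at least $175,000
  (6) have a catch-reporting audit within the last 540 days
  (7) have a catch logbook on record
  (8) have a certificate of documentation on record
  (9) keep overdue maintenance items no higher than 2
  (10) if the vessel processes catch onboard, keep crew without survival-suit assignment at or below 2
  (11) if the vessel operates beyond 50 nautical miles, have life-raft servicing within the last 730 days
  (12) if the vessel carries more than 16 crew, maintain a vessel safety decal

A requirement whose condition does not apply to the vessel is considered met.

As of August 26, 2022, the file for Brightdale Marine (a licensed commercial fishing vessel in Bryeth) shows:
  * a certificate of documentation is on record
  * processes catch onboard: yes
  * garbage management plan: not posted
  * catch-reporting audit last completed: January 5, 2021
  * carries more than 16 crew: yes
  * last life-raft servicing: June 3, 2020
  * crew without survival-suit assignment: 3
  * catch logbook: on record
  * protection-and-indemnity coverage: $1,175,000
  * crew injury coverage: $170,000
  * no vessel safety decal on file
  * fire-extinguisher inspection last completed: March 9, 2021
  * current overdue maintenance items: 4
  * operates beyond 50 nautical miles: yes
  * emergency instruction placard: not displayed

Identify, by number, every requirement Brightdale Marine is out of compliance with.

1. emergency instruction placard absent → not met
2. garbage management plan absent → not met
3. fire-extinguisher inspection 535 days ago vs limit 540 → met
4. protection-and-indemnity coverage $1,175,000 < $1,300,000 → not met
5. crew injury coverage $170,000 < $175,000 → not met
6. catch-reporting audit 598 days ago vs limit 540 → not met
7. catch logbook present → met
8. certificate of documentation present → met
9. overdue maintenance items 4 > 2 → not met
10. condition 'processes catch onboard' holds; crew without survival-suit assignment 3 > 2 → not met
11. condition 'operates beyond 50 nautical miles' holds; life-raft servicing 814 days ago vs limit 730 → not met
12. condition 'carries more than 16 crew' holds; vessel safety decal absent → not met
Not met: 1, 2, 4, 5, 6, 9, 10, 11, 12

1, 2, 4, 5, 6, 9, 10, 11, 12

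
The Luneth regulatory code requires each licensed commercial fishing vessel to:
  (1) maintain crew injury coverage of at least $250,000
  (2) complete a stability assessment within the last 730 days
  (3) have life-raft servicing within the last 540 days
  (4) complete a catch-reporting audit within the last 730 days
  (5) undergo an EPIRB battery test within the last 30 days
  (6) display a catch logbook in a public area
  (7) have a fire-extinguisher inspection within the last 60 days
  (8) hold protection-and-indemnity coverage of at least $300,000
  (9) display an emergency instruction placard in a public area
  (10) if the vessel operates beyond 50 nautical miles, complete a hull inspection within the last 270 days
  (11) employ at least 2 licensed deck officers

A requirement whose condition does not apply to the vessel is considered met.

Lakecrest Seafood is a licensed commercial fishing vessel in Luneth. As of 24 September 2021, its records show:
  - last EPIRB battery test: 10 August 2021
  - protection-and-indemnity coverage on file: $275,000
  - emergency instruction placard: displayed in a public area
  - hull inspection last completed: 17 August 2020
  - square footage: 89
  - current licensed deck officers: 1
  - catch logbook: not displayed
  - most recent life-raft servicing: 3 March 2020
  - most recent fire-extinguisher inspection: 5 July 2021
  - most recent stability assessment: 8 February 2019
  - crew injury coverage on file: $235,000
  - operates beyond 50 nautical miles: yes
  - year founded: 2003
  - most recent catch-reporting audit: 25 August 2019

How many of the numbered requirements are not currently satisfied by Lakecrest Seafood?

10

1. crew injury coverage $235,000 < $250,000 → not met
2. stability assessment 959 days ago vs limit 730 → not met
3. life-raft servicing 570 days ago vs limit 540 → not met
4. catch-reporting audit 761 days ago vs limit 730 → not met
5. EPIRB battery test 45 days ago vs limit 30 → not met
6. catch logbook absent → not met
7. fire-extinguisher inspection 81 days ago vs limit 60 → not met
8. protection-and-indemnity coverage $275,000 < $300,000 → not met
9. emergency instruction placard present → met
10. condition 'operates beyond 50 nautical miles' holds; hull inspection 403 days ago vs limit 270 → not met
11. licensed deck officers 1 < 2 → not met
Not met: 10 of 11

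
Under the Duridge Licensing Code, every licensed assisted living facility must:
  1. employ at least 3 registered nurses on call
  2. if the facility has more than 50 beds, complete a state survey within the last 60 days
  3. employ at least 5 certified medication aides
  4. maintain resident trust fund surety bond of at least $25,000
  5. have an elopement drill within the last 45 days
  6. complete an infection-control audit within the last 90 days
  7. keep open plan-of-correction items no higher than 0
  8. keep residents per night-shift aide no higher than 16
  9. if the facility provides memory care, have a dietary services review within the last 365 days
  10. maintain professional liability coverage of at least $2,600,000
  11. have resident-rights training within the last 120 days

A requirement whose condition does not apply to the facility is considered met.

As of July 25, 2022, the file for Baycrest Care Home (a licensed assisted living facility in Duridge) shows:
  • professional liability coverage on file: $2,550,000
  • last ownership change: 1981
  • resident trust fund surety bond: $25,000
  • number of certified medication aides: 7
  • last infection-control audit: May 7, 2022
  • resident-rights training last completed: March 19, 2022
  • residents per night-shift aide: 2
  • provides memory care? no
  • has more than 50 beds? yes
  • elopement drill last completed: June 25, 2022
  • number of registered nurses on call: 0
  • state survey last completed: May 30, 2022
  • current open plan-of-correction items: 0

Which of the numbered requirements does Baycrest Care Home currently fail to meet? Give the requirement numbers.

1, 10, 11

1. registered nurses on call 0 < 3 → not met
2. condition 'has more than 50 beds' holds; state survey 56 days ago vs limit 60 → met
3. certified medication aides 7 ≥ 5 → met
4. resident trust fund surety bond $25,000 ≥ $25,000 → met
5. elopement drill 30 days ago vs limit 45 → met
6. infection-control audit 79 days ago vs limit 90 → met
7. open plan-of-correction items 0 ≤ 0 → met
8. residents per night-shift aide 2 ≤ 16 → met
9. condition 'provides memory care' does not hold → requirement n/a → met
10. professional liability coverage $2,550,000 < $2,600,000 → not met
11. resident-rights training 128 days ago vs limit 120 → not met
Not met: 1, 10, 11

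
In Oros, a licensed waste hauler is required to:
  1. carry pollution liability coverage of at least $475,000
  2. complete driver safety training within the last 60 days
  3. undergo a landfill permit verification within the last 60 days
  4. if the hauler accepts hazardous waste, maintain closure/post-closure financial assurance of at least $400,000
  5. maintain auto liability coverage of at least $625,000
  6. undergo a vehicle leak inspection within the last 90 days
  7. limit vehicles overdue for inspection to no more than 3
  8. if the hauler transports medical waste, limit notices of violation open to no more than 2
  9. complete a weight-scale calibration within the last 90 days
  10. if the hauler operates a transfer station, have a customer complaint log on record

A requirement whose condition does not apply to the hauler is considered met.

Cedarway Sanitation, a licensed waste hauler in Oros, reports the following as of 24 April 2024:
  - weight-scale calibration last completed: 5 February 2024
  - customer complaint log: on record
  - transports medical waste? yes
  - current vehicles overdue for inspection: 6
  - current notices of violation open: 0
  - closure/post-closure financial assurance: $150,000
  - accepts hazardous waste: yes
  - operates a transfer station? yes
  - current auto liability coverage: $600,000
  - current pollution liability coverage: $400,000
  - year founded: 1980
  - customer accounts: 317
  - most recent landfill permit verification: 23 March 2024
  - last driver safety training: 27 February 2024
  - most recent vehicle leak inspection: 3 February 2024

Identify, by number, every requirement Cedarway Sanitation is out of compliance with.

1, 4, 5, 7

1. pollution liability coverage $400,000 < $475,000 → not met
2. driver safety training 57 days ago vs limit 60 → met
3. landfill permit verification 32 days ago vs limit 60 → met
4. condition 'accepts hazardous waste' holds; closure/post-closure financial assurance $150,000 < $400,000 → not met
5. auto liability coverage $600,000 < $625,000 → not met
6. vehicle leak inspection 81 days ago vs limit 90 → met
7. vehicles overdue for inspection 6 > 3 → not met
8. condition 'transports medical waste' holds; notices of violation open 0 ≤ 2 → met
9. weight-scale calibration 79 days ago vs limit 90 → met
10. condition 'operates a transfer station' holds; customer complaint log present → met
Not met: 1, 4, 5, 7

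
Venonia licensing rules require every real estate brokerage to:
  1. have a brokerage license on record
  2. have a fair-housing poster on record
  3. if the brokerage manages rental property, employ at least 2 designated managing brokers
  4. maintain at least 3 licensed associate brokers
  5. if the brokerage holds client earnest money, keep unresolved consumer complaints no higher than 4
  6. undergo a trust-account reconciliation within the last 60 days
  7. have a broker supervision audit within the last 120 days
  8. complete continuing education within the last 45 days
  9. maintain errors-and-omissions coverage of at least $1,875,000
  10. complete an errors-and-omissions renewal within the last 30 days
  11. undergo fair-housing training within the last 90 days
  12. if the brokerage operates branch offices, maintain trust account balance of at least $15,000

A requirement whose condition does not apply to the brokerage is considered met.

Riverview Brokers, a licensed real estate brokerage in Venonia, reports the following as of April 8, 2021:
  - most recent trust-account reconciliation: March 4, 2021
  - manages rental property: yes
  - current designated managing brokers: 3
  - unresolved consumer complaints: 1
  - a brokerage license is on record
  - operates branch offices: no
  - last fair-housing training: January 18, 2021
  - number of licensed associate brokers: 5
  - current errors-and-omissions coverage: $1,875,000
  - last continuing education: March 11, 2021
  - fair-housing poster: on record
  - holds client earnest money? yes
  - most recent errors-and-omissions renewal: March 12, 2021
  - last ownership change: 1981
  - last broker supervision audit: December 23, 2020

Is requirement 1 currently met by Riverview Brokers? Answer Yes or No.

1. brokerage license present → met

Yes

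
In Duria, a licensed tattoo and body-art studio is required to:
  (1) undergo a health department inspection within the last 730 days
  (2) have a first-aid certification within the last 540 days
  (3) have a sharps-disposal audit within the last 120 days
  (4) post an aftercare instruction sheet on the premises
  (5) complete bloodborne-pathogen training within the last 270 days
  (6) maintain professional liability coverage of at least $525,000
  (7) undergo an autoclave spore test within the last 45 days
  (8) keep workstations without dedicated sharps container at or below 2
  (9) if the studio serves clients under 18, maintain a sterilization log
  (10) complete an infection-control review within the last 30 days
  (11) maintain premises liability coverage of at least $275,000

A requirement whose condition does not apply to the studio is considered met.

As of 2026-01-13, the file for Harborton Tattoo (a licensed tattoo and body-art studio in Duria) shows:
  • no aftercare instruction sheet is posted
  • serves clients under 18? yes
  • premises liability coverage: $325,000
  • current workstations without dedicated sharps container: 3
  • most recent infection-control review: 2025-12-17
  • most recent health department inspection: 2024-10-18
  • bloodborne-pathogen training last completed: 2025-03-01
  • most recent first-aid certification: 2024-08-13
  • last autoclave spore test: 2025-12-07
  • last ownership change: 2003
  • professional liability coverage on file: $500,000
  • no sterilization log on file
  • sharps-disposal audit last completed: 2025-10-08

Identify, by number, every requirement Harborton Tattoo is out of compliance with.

4, 5, 6, 8, 9

1. health department inspection 452 days ago vs limit 730 → met
2. first-aid certification 518 days ago vs limit 540 → met
3. sharps-disposal audit 97 days ago vs limit 120 → met
4. aftercare instruction sheet absent → not met
5. bloodborne-pathogen training 318 days ago vs limit 270 → not met
6. professional liability coverage $500,000 < $525,000 → not met
7. autoclave spore test 37 days ago vs limit 45 → met
8. workstations without dedicated sharps container 3 > 2 → not met
9. condition 'serves clients under 18' holds; sterilization log absent → not met
10. infection-control review 27 days ago vs limit 30 → met
11. premises liability coverage $325,000 ≥ $275,000 → met
Not met: 4, 5, 6, 8, 9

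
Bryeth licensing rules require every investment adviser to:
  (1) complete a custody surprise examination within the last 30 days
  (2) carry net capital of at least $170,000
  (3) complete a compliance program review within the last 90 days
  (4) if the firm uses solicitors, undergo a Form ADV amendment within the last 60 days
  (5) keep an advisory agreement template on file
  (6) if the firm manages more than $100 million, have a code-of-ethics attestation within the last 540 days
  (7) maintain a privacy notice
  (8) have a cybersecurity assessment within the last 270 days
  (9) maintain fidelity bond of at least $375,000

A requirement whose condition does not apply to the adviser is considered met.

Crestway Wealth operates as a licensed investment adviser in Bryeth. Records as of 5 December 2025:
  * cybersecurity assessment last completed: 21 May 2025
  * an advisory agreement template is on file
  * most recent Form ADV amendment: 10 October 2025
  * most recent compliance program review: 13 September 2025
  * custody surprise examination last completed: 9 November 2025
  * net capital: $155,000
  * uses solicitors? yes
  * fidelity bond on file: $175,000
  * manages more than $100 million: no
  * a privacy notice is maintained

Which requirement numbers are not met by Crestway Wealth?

1. custody surprise examination 26 days ago vs limit 30 → met
2. net capital $155,000 < $170,000 → not met
3. compliance program review 83 days ago vs limit 90 → met
4. condition 'uses solicitors' holds; Form ADV amendment 56 days ago vs limit 60 → met
5. advisory agreement template present → met
6. condition 'manages more than $100 million' does not hold → requirement n/a → met
7. privacy notice present → met
8. cybersecurity assessment 198 days ago vs limit 270 → met
9. fidelity bond $175,000 < $375,000 → not met
Not met: 2, 9

2, 9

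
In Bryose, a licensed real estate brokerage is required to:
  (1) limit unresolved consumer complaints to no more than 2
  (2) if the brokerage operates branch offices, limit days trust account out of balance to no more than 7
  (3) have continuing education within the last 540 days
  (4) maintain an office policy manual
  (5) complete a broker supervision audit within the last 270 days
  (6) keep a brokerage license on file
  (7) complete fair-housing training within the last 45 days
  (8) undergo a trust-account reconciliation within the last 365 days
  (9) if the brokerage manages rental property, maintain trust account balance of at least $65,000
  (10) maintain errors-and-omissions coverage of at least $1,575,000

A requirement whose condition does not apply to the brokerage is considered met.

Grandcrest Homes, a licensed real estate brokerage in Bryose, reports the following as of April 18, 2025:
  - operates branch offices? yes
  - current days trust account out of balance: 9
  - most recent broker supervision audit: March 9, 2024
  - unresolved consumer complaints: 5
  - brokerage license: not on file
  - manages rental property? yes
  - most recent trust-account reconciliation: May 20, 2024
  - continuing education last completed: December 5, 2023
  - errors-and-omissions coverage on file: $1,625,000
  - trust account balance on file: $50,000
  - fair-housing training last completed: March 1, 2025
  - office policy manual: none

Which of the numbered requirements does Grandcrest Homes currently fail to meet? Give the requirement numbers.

1, 2, 4, 5, 6, 7, 9

1. unresolved consumer complaints 5 > 2 → not met
2. condition 'operates branch offices' holds; days trust account out of balance 9 > 7 → not met
3. continuing education 500 days ago vs limit 540 → met
4. office policy manual absent → not met
5. broker supervision audit 405 days ago vs limit 270 → not met
6. brokerage license absent → not met
7. fair-housing training 48 days ago vs limit 45 → not met
8. trust-account reconciliation 333 days ago vs limit 365 → met
9. condition 'manages rental property' holds; trust account balance $50,000 < $65,000 → not met
10. errors-and-omissions coverage $1,625,000 ≥ $1,575,000 → met
Not met: 1, 2, 4, 5, 6, 7, 9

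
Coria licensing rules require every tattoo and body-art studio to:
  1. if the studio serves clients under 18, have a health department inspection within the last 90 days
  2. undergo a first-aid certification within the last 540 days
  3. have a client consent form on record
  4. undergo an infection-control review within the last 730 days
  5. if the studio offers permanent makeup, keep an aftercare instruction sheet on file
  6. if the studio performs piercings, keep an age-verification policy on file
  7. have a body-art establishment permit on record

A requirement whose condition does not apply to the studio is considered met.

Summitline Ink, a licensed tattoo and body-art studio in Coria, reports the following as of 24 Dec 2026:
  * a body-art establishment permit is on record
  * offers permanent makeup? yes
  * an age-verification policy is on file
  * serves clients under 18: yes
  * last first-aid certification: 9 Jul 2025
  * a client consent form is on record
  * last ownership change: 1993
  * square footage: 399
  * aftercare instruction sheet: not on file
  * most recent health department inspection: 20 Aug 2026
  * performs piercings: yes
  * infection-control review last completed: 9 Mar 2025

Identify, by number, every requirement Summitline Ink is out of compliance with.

1. condition 'serves clients under 18' holds; health department inspection 126 days ago vs limit 90 → not met
2. first-aid certification 533 days ago vs limit 540 → met
3. client consent form present → met
4. infection-control review 655 days ago vs limit 730 → met
5. condition 'offers permanent makeup' holds; aftercare instruction sheet absent → not met
6. condition 'performs piercings' holds; age-verification policy present → met
7. body-art establishment permit present → met
Not met: 1, 5

1, 5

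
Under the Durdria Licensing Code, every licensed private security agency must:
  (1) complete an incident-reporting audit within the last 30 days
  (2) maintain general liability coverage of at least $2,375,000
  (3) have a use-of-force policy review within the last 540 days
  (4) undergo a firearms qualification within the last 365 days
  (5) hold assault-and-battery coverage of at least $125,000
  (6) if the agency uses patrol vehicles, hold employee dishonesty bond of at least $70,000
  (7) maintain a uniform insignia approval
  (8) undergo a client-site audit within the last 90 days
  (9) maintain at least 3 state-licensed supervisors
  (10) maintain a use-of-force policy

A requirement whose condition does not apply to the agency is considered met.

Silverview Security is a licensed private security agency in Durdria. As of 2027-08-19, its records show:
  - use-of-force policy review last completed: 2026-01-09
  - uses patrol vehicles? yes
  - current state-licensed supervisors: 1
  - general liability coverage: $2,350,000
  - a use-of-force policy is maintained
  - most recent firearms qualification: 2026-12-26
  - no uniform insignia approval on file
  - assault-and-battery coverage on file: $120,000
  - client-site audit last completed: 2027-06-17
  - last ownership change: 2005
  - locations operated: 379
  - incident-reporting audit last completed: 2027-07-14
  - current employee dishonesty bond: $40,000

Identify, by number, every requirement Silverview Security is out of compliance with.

1, 2, 3, 5, 6, 7, 9

1. incident-reporting audit 36 days ago vs limit 30 → not met
2. general liability coverage $2,350,000 < $2,375,000 → not met
3. use-of-force policy review 587 days ago vs limit 540 → not met
4. firearms qualification 236 days ago vs limit 365 → met
5. assault-and-battery coverage $120,000 < $125,000 → not met
6. condition 'uses patrol vehicles' holds; employee dishonesty bond $40,000 < $70,000 → not met
7. uniform insignia approval absent → not met
8. client-site audit 63 days ago vs limit 90 → met
9. state-licensed supervisors 1 < 3 → not met
10. use-of-force policy present → met
Not met: 1, 2, 3, 5, 6, 7, 9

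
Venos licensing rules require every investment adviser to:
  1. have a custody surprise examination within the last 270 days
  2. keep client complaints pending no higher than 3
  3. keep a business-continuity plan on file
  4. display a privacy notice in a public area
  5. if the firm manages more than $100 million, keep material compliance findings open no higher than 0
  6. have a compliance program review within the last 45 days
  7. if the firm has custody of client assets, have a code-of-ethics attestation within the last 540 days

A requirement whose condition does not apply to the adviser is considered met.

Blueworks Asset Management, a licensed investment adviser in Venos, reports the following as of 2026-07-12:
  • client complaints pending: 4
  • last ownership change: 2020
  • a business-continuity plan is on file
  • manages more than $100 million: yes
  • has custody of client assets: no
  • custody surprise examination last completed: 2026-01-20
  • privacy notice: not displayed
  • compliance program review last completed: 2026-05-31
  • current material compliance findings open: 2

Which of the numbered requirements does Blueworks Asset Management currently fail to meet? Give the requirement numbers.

2, 4, 5

1. custody surprise examination 173 days ago vs limit 270 → met
2. client complaints pending 4 > 3 → not met
3. business-continuity plan present → met
4. privacy notice absent → not met
5. condition 'manages more than $100 million' holds; material compliance findings open 2 > 0 → not met
6. compliance program review 42 days ago vs limit 45 → met
7. condition 'has custody of client assets' does not hold → requirement n/a → met
Not met: 2, 4, 5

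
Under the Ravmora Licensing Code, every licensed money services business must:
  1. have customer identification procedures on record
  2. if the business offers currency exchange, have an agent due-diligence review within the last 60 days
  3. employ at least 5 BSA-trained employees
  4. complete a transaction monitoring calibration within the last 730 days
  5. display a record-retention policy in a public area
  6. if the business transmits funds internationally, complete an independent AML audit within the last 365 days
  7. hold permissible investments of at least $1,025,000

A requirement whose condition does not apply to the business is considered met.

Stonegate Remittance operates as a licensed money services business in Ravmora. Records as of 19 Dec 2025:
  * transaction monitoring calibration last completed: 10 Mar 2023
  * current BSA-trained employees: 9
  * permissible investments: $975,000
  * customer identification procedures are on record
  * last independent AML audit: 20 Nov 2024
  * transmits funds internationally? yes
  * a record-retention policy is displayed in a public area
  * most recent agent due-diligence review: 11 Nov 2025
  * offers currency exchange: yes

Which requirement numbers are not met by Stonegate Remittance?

4, 6, 7

1. customer identification procedures present → met
2. condition 'offers currency exchange' holds; agent due-diligence review 38 days ago vs limit 60 → met
3. BSA-trained employees 9 ≥ 5 → met
4. transaction monitoring calibration 1015 days ago vs limit 730 → not met
5. record-retention policy present → met
6. condition 'transmits funds internationally' holds; independent AML audit 394 days ago vs limit 365 → not met
7. permissible investments $975,000 < $1,025,000 → not met
Not met: 4, 6, 7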